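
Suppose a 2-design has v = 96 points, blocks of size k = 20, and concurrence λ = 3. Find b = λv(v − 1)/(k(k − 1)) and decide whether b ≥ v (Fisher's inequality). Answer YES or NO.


b = λv(v − 1)/(k(k − 1)) = 3·96·95/(20·19) = 27360/380 = 72.
Compare with v = 96: b < v, so Fisher's inequality fails.

NO


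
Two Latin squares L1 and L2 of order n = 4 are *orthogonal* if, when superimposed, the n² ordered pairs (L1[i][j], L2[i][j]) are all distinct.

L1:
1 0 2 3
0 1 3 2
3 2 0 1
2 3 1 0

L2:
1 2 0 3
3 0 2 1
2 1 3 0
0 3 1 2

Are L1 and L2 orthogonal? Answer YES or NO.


Form the n² = 16 superimposed pairs (L1[i][j], L2[i][j]), row by row (rows and columns indexed from 0):
row 0: (1,1) (0,2) (2,0) (3,3)
row 1: (0,3) (1,0) (3,2) (2,1)
row 2: (3,2) (2,1) (0,3) (1,0)
row 3: (2,0) (3,3) (1,1) (0,2)
Orthogonality requires all 16 pairs distinct.
But the pair (3,2) repeats: cell (1,2) has L1 = 3, L2 = 2, and cell (2,0) has L1 = 3, L2 = 2.
A repeated pair means some other pair never occurs (only 8 distinct pairs out of 16), so the squares are not orthogonal.
Conclusion: NO.

NO


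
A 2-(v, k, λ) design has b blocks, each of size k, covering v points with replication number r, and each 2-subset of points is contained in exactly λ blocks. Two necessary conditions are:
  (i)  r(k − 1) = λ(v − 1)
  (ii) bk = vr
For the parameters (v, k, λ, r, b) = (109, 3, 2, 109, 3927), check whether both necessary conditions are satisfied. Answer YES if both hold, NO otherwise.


Condition (i): r(k − 1) = 109·2 = 218; λ(v − 1) = 2·108 = 216. Match? NO.
Condition (ii): bk = 3927·3 = 11781; vr = 109·109 = 11881. Match? NO.
Both conditions hold? NO.

NO


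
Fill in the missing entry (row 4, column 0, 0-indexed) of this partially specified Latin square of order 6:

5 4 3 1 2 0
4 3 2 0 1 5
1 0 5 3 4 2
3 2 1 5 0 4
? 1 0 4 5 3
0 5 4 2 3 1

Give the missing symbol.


Row 4 contains symbols [0, 1, 3, 4, 5] — missing [2].
Column 0 contains symbols [0, 1, 3, 4, 5] — missing [2].
The missing symbol must appear in both missing sets; intersection = [2].
Therefore the hidden value is 2.

Missing value = 2.


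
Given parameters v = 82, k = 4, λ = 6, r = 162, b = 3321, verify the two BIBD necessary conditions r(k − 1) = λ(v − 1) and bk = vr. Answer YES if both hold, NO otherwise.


Condition (i): r(k − 1) = 162·3 = 486; λ(v − 1) = 6·81 = 486. Match? YES.
Condition (ii): bk = 3321·4 = 13284; vr = 82·162 = 13284. Match? YES.
Both conditions hold? YES.

YES


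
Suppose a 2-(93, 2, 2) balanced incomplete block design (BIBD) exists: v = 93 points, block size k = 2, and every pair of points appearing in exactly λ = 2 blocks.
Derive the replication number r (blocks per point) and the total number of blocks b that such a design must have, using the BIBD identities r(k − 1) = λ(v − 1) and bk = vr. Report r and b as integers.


Any 2-(v, k, λ) BIBD satisfies two necessary conditions:
  (i)  Each point sits in r blocks, and counting incidences through any fixed point gives r(k − 1) = λ(v − 1), so r = λ(v − 1)/(k − 1).
  (ii) Total incidences bk = vr, so b = vr/k.
Step 1: r = λ(v − 1)/(k − 1) = 2·(93 − 1)/(2 − 1) = 2·92/1 = 184/1 = 184.
Step 2: b = vr/k = 93·184/2 = 17112/2 = 8556.
Check integrality: r = 184 ∈ Z ✓, b = 8556 ∈ Z ✓.
(These identities are necessary conditions: they determine r and b for any design with these parameters, but do not by themselves prove that one exists.)

r = 184, b = 8556.


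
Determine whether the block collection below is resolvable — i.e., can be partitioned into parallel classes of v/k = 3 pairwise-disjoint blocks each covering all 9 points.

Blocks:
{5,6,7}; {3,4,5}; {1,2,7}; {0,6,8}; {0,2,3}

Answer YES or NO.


v = 9, block size k = 3, number of blocks = 5.
For resolvability, blocks must partition into parallel classes of size v/k = 3.
Total blocks must therefore be a multiple of 3: 5 = 3·1 + 2 ⇒ not divisible ✗.
Resolvable? NO.

NO


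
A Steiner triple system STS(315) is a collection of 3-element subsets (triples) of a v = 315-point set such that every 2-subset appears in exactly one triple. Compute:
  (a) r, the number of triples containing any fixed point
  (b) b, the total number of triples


An STS(v) is a 2-(v, 3, 1) BIBD: block size k = 3, λ = 1.
Replication: r(k − 1) = λ(v − 1) ⇒ r·2 = 315 − 1 = 314 ⇒ r = 157.
Block count: b = v(v − 1)/6 = 315·314/6 = 98910/6 = 16485.
(Check via bk = vr: 16485·3 = 49455 = 315·157 = 49455 ✓.)

r = 157, b = 16485.


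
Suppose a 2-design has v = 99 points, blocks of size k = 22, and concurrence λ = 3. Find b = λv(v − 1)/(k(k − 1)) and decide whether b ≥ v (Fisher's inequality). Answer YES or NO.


b = λv(v − 1)/(k(k − 1)) = 3·99·98/(22·21) = 29106/462 = 63.
Compare with v = 99: b < v, so Fisher's inequality fails.

NO


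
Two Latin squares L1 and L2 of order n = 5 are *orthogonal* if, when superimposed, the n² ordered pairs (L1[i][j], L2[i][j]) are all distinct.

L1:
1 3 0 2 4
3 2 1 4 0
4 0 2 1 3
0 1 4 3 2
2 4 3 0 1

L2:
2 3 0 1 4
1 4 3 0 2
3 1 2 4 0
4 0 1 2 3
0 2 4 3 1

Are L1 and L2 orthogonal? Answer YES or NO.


Form the n² = 25 superimposed pairs (L1[i][j], L2[i][j]), row by row (rows and columns indexed from 0):
row 0: (1,2) (3,3) (0,0) (2,1) (4,4)
row 1: (3,1) (2,4) (1,3) (4,0) (0,2)
row 2: (4,3) (0,1) (2,2) (1,4) (3,0)
row 3: (0,4) (1,0) (4,1) (3,2) (2,3)
row 4: (2,0) (4,2) (3,4) (0,3) (1,1)
Orthogonality requires all 25 pairs distinct.
Check by first coordinate: for each symbol s of L1, list the L2 entries in the n cells where L1 = s; they must all differ.
  L1 = 0: L2 entries (in reading order) 0, 2, 1, 4, 3 — all 5 distinct ✓
  L1 = 1: L2 entries (in reading order) 2, 3, 4, 0, 1 — all 5 distinct ✓
  L1 = 2: L2 entries (in reading order) 1, 4, 2, 3, 0 — all 5 distinct ✓
  L1 = 3: L2 entries (in reading order) 3, 1, 0, 2, 4 — all 5 distinct ✓
  L1 = 4: L2 entries (in reading order) 4, 0, 3, 1, 2 — all 5 distinct ✓
Every symbol of L1 meets every symbol of L2 exactly once, so all 25 pairs are distinct (25 of 25).
Conclusion: YES.

YES


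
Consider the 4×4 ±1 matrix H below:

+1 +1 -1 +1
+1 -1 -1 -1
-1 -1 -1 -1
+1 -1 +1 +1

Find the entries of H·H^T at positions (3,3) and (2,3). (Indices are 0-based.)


Row 2 of H: [-1, -1, -1, -1].
Row 3 of H: [1, -1, 1, 1].
(H·H^T)[3][3] = Σ_j H[3][j]·H[3][j] = (1)² + (-1)² + (1)² + (1)² = 1 + 1 + 1 + 1 = 4.
(H·H^T)[2][3] = Σ_j H[2][j]·H[3][j] = (-1)·(1) + (-1)·(-1) + (-1)·(1) + (-1)·(1) = -1 + 1 + -1 + -1 = -2.
Rows 2 and 3 are not orthogonal (dot product = -2 ≠ 0), so H is not a Hadamard matrix.

(3,3) entry = 4; (2,3) entry = -2.


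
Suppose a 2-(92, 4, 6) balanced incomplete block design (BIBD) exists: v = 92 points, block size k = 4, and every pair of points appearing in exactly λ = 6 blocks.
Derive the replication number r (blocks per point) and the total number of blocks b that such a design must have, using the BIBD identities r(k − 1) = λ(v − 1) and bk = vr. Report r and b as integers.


Any 2-(v, k, λ) BIBD satisfies two necessary conditions:
  (i)  Each point sits in r blocks, and counting incidences through any fixed point gives r(k − 1) = λ(v − 1), so r = λ(v − 1)/(k − 1).
  (ii) Total incidences bk = vr, so b = vr/k.
Step 1: r = λ(v − 1)/(k − 1) = 6·(92 − 1)/(4 − 1) = 6·91/3 = 546/3 = 182.
Step 2: b = vr/k = 92·182/4 = 16744/4 = 4186.
Check integrality: r = 182 ∈ Z ✓, b = 4186 ∈ Z ✓.
(These identities are necessary conditions: they determine r and b for any design with these parameters, but do not by themselves prove that one exists.)

r = 182, b = 4186.


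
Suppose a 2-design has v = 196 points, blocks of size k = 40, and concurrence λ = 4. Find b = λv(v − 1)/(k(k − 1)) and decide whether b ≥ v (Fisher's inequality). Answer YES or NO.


r = λ(v − 1)/(k − 1) = 4·195/39 = 20.
b = vr/k = 196·20/40 = 98.
Fisher's inequality: b ≥ v ⇔ 98 ≥ 196? NO.

NO


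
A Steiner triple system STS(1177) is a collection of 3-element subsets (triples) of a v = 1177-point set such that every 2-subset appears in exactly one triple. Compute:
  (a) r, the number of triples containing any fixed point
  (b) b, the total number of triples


An STS(v) is a 2-(v, 3, 1) BIBD: block size k = 3, λ = 1.
Replication: r(k − 1) = λ(v − 1) ⇒ r·2 = 1177 − 1 = 1176 ⇒ r = 588.
Block count: b = v(v − 1)/6 = 1177·1176/6 = 1384152/6 = 230692.
(Check via bk = vr: 230692·3 = 692076 = 1177·588 = 692076 ✓.)

r = 588, b = 230692.


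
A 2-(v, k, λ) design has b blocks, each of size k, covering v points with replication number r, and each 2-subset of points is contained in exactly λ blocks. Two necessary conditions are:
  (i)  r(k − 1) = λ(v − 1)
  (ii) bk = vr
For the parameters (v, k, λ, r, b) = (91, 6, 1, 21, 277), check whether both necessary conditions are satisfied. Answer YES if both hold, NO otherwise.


Condition (i): r(k − 1) = 21·5 = 105; λ(v − 1) = 1·90 = 90. Match? NO.
Condition (ii): bk = 277·6 = 1662; vr = 91·21 = 1911. Match? NO.
Both conditions hold? NO.

NO


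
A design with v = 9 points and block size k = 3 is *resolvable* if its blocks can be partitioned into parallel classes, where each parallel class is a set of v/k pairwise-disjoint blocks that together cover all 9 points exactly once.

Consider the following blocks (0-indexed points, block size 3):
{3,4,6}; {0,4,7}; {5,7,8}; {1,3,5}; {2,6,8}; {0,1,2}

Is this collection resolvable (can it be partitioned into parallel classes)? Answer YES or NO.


v = 9, block size k = 3, number of blocks = 6.
For resolvability, blocks must partition into parallel classes of size v/k = 3.
Total blocks must therefore be a multiple of 3: 6 = 3·2 + 0 ⇒ divisible ✓.
Greedy packing gives 2 candidate class(es). Each should be a full parallel class (size 3, covers all 9 points).
  Class 1 (3 blocks): {3,4,6}; {5,7,8}; {0,1,2}. Points covered: [0, 1, 2, 3, 4, 5, 6, 7, 8].
  Class 2 (3 blocks): {0,4,7}; {1,3,5}; {2,6,8}. Points covered: [0, 1, 2, 3, 4, 5, 6, 7, 8].
All classes full (size 3)? YES. All classes cover every point? YES.
Resolvable? YES.

YES


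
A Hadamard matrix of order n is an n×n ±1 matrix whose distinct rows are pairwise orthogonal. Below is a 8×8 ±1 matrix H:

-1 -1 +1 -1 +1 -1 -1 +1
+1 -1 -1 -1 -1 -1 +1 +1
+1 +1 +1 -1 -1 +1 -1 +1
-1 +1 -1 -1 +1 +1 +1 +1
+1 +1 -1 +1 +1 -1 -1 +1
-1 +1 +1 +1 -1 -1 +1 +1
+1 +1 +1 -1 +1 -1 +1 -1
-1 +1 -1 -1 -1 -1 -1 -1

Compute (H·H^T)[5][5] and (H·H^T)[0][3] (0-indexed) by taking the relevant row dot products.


Row 0 of H: [-1, -1, 1, -1, 1, -1, -1, 1].
Row 3 of H: [-1, 1, -1, -1, 1, 1, 1, 1].
Row 5 of H: [-1, 1, 1, 1, -1, -1, 1, 1].
(H·H^T)[5][5] = Σ_j H[5][j]·H[5][j] = (-1)² + (1)² + (1)² + (1)² + (-1)² + (-1)² + (1)² + (1)² = 1 + 1 + 1 + 1 + 1 + 1 + 1 + 1 = 8.
(H·H^T)[0][3] = Σ_j H[0][j]·H[3][j] = (-1)·(-1) + (-1)·(1) + (1)·(-1) + (-1)·(-1) + (1)·(1) + (-1)·(1) + (-1)·(1) + (1)·(1) = 1 + -1 + -1 + 1 + 1 + -1 + -1 + 1 = 0.
So rows 0 and 3 are orthogonal; the diagonal entry equals n = 8.

(5,5) entry = 8; (0,3) entry = 0.


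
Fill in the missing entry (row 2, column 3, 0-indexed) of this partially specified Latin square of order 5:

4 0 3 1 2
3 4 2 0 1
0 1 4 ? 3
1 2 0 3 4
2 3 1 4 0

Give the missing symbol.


Row 2 contains symbols [0, 1, 3, 4] — missing [2].
Column 3 contains symbols [0, 1, 3, 4] — missing [2].
The missing symbol must appear in both missing sets; intersection = [2].
Therefore the hidden value is 2.

Missing value = 2.


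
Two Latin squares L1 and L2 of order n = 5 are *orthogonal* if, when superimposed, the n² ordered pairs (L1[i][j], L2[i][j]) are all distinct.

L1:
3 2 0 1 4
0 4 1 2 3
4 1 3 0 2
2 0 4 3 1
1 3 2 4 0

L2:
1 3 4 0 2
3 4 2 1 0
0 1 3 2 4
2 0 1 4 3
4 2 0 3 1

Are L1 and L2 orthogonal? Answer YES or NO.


Form the n² = 25 superimposed pairs (L1[i][j], L2[i][j]), row by row (rows and columns indexed from 0):
row 0: (3,1) (2,3) (0,4) (1,0) (4,2)
row 1: (0,3) (4,4) (1,2) (2,1) (3,0)
row 2: (4,0) (1,1) (3,3) (0,2) (2,4)
row 3: (2,2) (0,0) (4,1) (3,4) (1,3)
row 4: (1,4) (3,2) (2,0) (4,3) (0,1)
Orthogonality requires all 25 pairs distinct.
Check by first coordinate: for each symbol s of L1, list the L2 entries in the n cells where L1 = s; they must all differ.
  L1 = 0: L2 entries (in reading order) 4, 3, 2, 0, 1 — all 5 distinct ✓
  L1 = 1: L2 entries (in reading order) 0, 2, 1, 3, 4 — all 5 distinct ✓
  L1 = 2: L2 entries (in reading order) 3, 1, 4, 2, 0 — all 5 distinct ✓
  L1 = 3: L2 entries (in reading order) 1, 0, 3, 4, 2 — all 5 distinct ✓
  L1 = 4: L2 entries (in reading order) 2, 4, 0, 1, 3 — all 5 distinct ✓
Every symbol of L1 meets every symbol of L2 exactly once, so all 25 pairs are distinct (25 of 25).
Conclusion: YES.

YES


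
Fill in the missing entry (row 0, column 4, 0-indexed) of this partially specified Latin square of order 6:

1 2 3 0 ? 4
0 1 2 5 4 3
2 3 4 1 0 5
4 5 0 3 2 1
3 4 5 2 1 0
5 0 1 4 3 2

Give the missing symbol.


Row 0 contains symbols [0, 1, 2, 3, 4] — missing [5].
Column 4 contains symbols [0, 1, 2, 3, 4] — missing [5].
The missing symbol must appear in both missing sets; intersection = [5].
Therefore the hidden value is 5.

Missing value = 5.


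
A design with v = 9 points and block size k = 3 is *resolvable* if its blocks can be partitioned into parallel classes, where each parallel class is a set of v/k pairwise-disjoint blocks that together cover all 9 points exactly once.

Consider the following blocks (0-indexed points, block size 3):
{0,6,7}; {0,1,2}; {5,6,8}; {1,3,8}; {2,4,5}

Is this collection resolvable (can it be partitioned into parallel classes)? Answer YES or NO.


v = 9, block size k = 3, number of blocks = 5.
For resolvability, blocks must partition into parallel classes of size v/k = 3.
Total blocks must therefore be a multiple of 3: 5 = 3·1 + 2 ⇒ not divisible ✗.
Resolvable? NO.

NO


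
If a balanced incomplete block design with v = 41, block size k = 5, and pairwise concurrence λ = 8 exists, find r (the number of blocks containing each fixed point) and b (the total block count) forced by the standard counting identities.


Any 2-(v, k, λ) BIBD satisfies two necessary conditions:
  (i)  Each point sits in r blocks, and counting incidences through any fixed point gives r(k − 1) = λ(v − 1), so r = λ(v − 1)/(k − 1).
  (ii) Total incidences bk = vr, so b = vr/k.
Step 1: r = λ(v − 1)/(k − 1) = 8·(41 − 1)/(5 − 1) = 8·40/4 = 320/4 = 80.
Step 2: b = vr/k = 41·80/5 = 3280/5 = 656.
Check integrality: r = 80 ∈ Z ✓, b = 656 ∈ Z ✓.
(These identities are necessary conditions: they determine r and b for any design with these parameters, but do not by themselves prove that one exists.)

r = 80, b = 656.


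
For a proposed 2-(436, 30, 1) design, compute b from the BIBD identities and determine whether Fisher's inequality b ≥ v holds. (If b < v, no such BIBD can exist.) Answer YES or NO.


r = λ(v − 1)/(k − 1) = 1·435/29 = 15.
b = vr/k = 436·15/30 = 218.
Fisher's inequality: b ≥ v ⇔ 218 ≥ 436? NO.

NO


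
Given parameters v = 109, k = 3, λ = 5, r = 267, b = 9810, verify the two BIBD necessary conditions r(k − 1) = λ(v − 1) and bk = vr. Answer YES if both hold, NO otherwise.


Condition (i): r(k − 1) = 267·2 = 534; λ(v − 1) = 5·108 = 540. Match? NO.
Condition (ii): bk = 9810·3 = 29430; vr = 109·267 = 29103. Match? NO.
Both conditions hold? NO.

NO


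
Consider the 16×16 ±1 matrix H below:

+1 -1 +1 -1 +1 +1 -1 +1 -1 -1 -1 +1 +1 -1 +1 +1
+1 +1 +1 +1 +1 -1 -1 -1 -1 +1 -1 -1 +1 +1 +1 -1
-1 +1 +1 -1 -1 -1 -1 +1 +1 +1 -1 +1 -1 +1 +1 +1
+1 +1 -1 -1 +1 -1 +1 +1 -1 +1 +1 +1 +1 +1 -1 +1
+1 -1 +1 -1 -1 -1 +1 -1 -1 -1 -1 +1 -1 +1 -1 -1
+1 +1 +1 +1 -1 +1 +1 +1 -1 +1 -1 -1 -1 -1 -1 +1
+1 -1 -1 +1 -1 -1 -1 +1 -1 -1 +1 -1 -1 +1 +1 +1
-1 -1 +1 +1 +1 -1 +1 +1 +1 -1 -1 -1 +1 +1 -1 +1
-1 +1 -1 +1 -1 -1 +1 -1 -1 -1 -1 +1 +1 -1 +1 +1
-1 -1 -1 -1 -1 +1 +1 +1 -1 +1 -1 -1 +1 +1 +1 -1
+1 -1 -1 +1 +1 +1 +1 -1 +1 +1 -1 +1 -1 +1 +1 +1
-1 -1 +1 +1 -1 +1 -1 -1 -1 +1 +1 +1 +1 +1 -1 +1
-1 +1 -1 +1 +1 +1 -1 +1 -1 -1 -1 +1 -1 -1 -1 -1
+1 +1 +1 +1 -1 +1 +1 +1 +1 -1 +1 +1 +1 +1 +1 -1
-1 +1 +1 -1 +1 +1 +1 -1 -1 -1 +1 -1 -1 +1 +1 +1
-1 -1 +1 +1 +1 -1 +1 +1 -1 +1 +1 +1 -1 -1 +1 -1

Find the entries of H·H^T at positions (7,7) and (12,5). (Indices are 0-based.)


Row 5 of H: [1, 1, 1, 1, -1, 1, 1, 1, -1, 1, -1, -1, -1, -1, -1, 1].
Row 7 of H: [-1, -1, 1, 1, 1, -1, 1, 1, 1, -1, -1, -1, 1, 1, -1, 1].
Row 12 of H: [-1, 1, -1, 1, 1, 1, -1, 1, -1, -1, -1, 1, -1, -1, -1, -1].
(H·H^T)[7][7] = Σ_j H[7][j]·H[7][j] = (-1)² + (-1)² + (1)² + (1)² + (1)² + (-1)² + (1)² + (1)² + (1)² + (-1)² + (-1)² + (-1)² + (1)² + (1)² + (-1)² + (1)² = 1 + 1 + 1 + 1 + 1 + 1 + 1 + 1 + 1 + 1 + 1 + 1 + 1 + 1 + 1 + 1 = 16.
(H·H^T)[12][5] = Σ_j H[12][j]·H[5][j] = (-1)·(1) + (1)·(1) + (-1)·(1) + (1)·(1) + (1)·(-1) + (1)·(1) + (-1)·(1) + (1)·(1) + (-1)·(-1) + (-1)·(1) + (-1)·(-1) + (1)·(-1) + (-1)·(-1) + (-1)·(-1) + (-1)·(-1) + (-1)·(1) = -1 + 1 + -1 + 1 + -1 + 1 + -1 + 1 + 1 + -1 + 1 + -1 + 1 + 1 + 1 + -1 = 2.
Rows 12 and 5 are not orthogonal (dot product = 2 ≠ 0), so H is not a Hadamard matrix.

(7,7) entry = 16; (12,5) entry = 2.


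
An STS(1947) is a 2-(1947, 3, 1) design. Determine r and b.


An STS(v) is a 2-(v, 3, 1) BIBD: block size k = 3, λ = 1.
Replication: r(k − 1) = λ(v − 1) ⇒ r·2 = 1947 − 1 = 1946 ⇒ r = 973.
Block count: bk = vr ⇒ b·3 = 1947·973 = 1894431 ⇒ b = 631477.

r = 973, b = 631477.


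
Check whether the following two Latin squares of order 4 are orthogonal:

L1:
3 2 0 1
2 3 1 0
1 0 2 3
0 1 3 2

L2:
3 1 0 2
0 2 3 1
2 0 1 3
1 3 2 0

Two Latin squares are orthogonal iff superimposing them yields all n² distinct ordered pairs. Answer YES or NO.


Form the n² = 16 superimposed pairs (L1[i][j], L2[i][j]), row by row (rows and columns indexed from 0):
row 0: (3,3) (2,1) (0,0) (1,2)
row 1: (2,0) (3,2) (1,3) (0,1)
row 2: (1,2) (0,0) (2,1) (3,3)
row 3: (0,1) (1,3) (3,2) (2,0)
Orthogonality requires all 16 pairs distinct.
But the pair (1,2) repeats: cell (0,3) has L1 = 1, L2 = 2, and cell (2,0) has L1 = 1, L2 = 2.
A repeated pair means some other pair never occurs (only 8 distinct pairs out of 16), so the squares are not orthogonal.
Conclusion: NO.

NO


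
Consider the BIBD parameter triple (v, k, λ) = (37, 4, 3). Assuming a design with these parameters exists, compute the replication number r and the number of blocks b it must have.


Any 2-(v, k, λ) BIBD satisfies two necessary conditions:
  (i)  Each point sits in r blocks, and counting incidences through any fixed point gives r(k − 1) = λ(v − 1), so r = λ(v − 1)/(k − 1).
  (ii) Total incidences bk = vr, so b = vr/k.
Step 1: r = λ(v − 1)/(k − 1) = 3·(37 − 1)/(4 − 1) = 3·36/3 = 108/3 = 36.
Step 2: b = vr/k = 37·36/4 = 1332/4 = 333.
Check integrality: r = 36 ∈ Z ✓, b = 333 ∈ Z ✓.
(These identities are necessary conditions: they determine r and b for any design with these parameters, but do not by themselves prove that one exists.)

r = 36, b = 333.


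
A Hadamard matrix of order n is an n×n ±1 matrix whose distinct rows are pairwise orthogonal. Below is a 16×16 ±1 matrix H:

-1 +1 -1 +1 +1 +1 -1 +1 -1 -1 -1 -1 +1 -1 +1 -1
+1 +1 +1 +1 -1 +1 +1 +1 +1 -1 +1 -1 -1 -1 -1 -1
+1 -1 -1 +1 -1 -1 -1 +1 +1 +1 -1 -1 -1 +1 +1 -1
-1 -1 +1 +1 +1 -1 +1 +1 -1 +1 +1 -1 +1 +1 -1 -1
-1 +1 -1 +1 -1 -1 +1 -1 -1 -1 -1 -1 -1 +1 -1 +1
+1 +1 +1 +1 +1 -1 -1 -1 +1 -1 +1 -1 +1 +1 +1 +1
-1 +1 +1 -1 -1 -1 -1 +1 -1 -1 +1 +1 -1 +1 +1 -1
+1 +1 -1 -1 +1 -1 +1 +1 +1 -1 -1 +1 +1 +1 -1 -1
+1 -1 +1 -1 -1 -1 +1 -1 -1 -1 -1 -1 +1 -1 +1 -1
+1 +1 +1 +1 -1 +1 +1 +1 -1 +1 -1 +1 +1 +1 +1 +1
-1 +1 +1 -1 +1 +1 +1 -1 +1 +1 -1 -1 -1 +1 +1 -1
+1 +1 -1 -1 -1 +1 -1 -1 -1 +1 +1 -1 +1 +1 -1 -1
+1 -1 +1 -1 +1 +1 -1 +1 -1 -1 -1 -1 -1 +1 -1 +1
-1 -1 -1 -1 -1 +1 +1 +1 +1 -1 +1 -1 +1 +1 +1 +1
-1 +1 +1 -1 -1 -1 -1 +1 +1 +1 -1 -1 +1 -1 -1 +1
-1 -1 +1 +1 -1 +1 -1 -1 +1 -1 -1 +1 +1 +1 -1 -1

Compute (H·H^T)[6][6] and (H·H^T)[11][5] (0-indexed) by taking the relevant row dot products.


Row 5 of H: [1, 1, 1, 1, 1, -1, -1, -1, 1, -1, 1, -1, 1, 1, 1, 1].
Row 6 of H: [-1, 1, 1, -1, -1, -1, -1, 1, -1, -1, 1, 1, -1, 1, 1, -1].
Row 11 of H: [1, 1, -1, -1, -1, 1, -1, -1, -1, 1, 1, -1, 1, 1, -1, -1].
(H·H^T)[6][6] = Σ_j H[6][j]·H[6][j] = (-1)² + (1)² + (1)² + (-1)² + (-1)² + (-1)² + (-1)² + (1)² + (-1)² + (-1)² + (1)² + (1)² + (-1)² + (1)² + (1)² + (-1)² = 1 + 1 + 1 + 1 + 1 + 1 + 1 + 1 + 1 + 1 + 1 + 1 + 1 + 1 + 1 + 1 = 16.
(H·H^T)[11][5] = Σ_j H[11][j]·H[5][j] = (1)·(1) + (1)·(1) + (-1)·(1) + (-1)·(1) + (-1)·(1) + (1)·(-1) + (-1)·(-1) + (-1)·(-1) + (-1)·(1) + (1)·(-1) + (1)·(1) + (-1)·(-1) + (1)·(1) + (1)·(1) + (-1)·(1) + (-1)·(1) = 1 + 1 + -1 + -1 + -1 + -1 + 1 + 1 + -1 + -1 + 1 + 1 + 1 + 1 + -1 + -1 = 0.
So rows 11 and 5 are orthogonal; the diagonal entry equals n = 16.

(6,6) entry = 16; (11,5) entry = 0.


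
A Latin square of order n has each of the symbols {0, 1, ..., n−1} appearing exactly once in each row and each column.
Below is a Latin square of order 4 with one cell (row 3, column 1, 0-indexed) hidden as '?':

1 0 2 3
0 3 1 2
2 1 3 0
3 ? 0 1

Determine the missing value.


Row 3 contains symbols [0, 1, 3] — missing [2].
Column 1 contains symbols [0, 1, 3] — missing [2].
The missing symbol must appear in both missing sets; intersection = [2].
Therefore the hidden value is 2.

Missing value = 2.


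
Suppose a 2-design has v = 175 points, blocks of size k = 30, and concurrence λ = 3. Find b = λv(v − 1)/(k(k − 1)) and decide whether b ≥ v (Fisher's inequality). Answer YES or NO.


b = λv(v − 1)/(k(k − 1)) = 3·175·174/(30·29) = 91350/870 = 105.
Compare with v = 175: b < v, so Fisher's inequality fails.

NO


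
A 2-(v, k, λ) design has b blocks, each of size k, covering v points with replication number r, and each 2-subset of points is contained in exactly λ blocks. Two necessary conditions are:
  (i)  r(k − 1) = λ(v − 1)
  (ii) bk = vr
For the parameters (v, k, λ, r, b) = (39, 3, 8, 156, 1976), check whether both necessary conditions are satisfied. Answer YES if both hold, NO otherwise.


Condition (i): r(k − 1) = 156·2 = 312; λ(v − 1) = 8·38 = 304. Match? NO.
Condition (ii): bk = 1976·3 = 5928; vr = 39·156 = 6084. Match? NO.
Both conditions hold? NO.

NO


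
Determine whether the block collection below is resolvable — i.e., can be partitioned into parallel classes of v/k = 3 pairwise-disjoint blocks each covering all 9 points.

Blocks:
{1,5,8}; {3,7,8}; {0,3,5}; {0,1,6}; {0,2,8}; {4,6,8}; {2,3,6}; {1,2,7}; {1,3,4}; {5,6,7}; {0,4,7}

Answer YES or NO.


v = 9, block size k = 3, number of blocks = 11.
For resolvability, blocks must partition into parallel classes of size v/k = 3.
Total blocks must therefore be a multiple of 3: 11 = 3·3 + 2 ⇒ not divisible ✗.
Resolvable? NO.

NO


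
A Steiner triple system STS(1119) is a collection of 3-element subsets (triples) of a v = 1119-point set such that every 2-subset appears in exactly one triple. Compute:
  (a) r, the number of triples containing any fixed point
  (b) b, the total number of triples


An STS(v) is a 2-(v, 3, 1) BIBD: block size k = 3, λ = 1.
Replication: r(k − 1) = λ(v − 1) ⇒ r·2 = 1119 − 1 = 1118 ⇒ r = 559.
Block count: b = v(v − 1)/6 = 1119·1118/6 = 1251042/6 = 208507.
(Check via bk = vr: 208507·3 = 625521 = 1119·559 = 625521 ✓.)

r = 559, b = 208507.


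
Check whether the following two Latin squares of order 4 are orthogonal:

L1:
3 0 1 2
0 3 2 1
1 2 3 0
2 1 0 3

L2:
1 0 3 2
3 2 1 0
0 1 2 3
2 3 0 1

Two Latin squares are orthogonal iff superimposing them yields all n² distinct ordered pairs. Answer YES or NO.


Form the n² = 16 superimposed pairs (L1[i][j], L2[i][j]), row by row (rows and columns indexed from 0):
row 0: (3,1) (0,0) (1,3) (2,2)
row 1: (0,3) (3,2) (2,1) (1,0)
row 2: (1,0) (2,1) (3,2) (0,3)
row 3: (2,2) (1,3) (0,0) (3,1)
Orthogonality requires all 16 pairs distinct.
But the pair (1,0) repeats: cell (1,3) has L1 = 1, L2 = 0, and cell (2,0) has L1 = 1, L2 = 0.
A repeated pair means some other pair never occurs (only 8 distinct pairs out of 16), so the squares are not orthogonal.
Conclusion: NO.

NO


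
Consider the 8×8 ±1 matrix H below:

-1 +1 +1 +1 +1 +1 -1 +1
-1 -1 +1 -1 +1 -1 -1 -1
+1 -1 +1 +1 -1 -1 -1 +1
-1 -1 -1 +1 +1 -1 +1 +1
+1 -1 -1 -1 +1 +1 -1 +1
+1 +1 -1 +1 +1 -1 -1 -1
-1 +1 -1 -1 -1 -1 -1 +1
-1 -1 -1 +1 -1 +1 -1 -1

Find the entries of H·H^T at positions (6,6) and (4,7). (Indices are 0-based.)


Row 4 of H: [1, -1, -1, -1, 1, 1, -1, 1].
Row 6 of H: [-1, 1, -1, -1, -1, -1, -1, 1].
Row 7 of H: [-1, -1, -1, 1, -1, 1, -1, -1].
(H·H^T)[6][6] = Σ_j H[6][j]·H[6][j] = (-1)² + (1)² + (-1)² + (-1)² + (-1)² + (-1)² + (-1)² + (1)² = 1 + 1 + 1 + 1 + 1 + 1 + 1 + 1 = 8.
(H·H^T)[4][7] = Σ_j H[4][j]·H[7][j] = (1)·(-1) + (-1)·(-1) + (-1)·(-1) + (-1)·(1) + (1)·(-1) + (1)·(1) + (-1)·(-1) + (1)·(-1) = -1 + 1 + 1 + -1 + -1 + 1 + 1 + -1 = 0.
So rows 4 and 7 are orthogonal; the diagonal entry equals n = 8.

(6,6) entry = 8; (4,7) entry = 0.


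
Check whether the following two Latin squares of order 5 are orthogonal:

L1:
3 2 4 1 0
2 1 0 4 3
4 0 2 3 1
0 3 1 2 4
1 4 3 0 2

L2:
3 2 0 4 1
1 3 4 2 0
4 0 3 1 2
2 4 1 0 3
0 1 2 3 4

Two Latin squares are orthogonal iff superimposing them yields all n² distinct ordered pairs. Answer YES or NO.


Form the n² = 25 superimposed pairs (L1[i][j], L2[i][j]), row by row (rows and columns indexed from 0):
row 0: (3,3) (2,2) (4,0) (1,4) (0,1)
row 1: (2,1) (1,3) (0,4) (4,2) (3,0)
row 2: (4,4) (0,0) (2,3) (3,1) (1,2)
row 3: (0,2) (3,4) (1,1) (2,0) (4,3)
row 4: (1,0) (4,1) (3,2) (0,3) (2,4)
Orthogonality requires all 25 pairs distinct.
Check by first coordinate: for each symbol s of L1, list the L2 entries in the n cells where L1 = s; they must all differ.
  L1 = 0: L2 entries (in reading order) 1, 4, 0, 2, 3 — all 5 distinct ✓
  L1 = 1: L2 entries (in reading order) 4, 3, 2, 1, 0 — all 5 distinct ✓
  L1 = 2: L2 entries (in reading order) 2, 1, 3, 0, 4 — all 5 distinct ✓
  L1 = 3: L2 entries (in reading order) 3, 0, 1, 4, 2 — all 5 distinct ✓
  L1 = 4: L2 entries (in reading order) 0, 2, 4, 3, 1 — all 5 distinct ✓
Every symbol of L1 meets every symbol of L2 exactly once, so all 25 pairs are distinct (25 of 25).
Conclusion: YES.

YES


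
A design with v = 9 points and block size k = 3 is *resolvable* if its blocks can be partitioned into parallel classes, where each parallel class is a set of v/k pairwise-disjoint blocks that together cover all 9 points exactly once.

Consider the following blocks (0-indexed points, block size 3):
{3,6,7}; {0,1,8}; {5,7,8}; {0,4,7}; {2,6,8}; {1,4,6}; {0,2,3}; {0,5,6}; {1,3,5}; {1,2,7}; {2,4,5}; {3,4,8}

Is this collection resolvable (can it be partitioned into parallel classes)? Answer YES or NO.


v = 9, block size k = 3, number of blocks = 12.
For resolvability, blocks must partition into parallel classes of size v/k = 3.
Total blocks must therefore be a multiple of 3: 12 = 3·4 + 0 ⇒ divisible ✓.
Greedy packing gives 4 candidate class(es). Each should be a full parallel class (size 3, covers all 9 points).
  Class 1 (3 blocks): {3,6,7}; {0,1,8}; {2,4,5}. Points covered: [0, 1, 2, 3, 4, 5, 6, 7, 8].
  Class 2 (3 blocks): {5,7,8}; {1,4,6}; {0,2,3}. Points covered: [0, 1, 2, 3, 4, 5, 6, 7, 8].
  Class 3 (3 blocks): {0,4,7}; {2,6,8}; {1,3,5}. Points covered: [0, 1, 2, 3, 4, 5, 6, 7, 8].
  Class 4 (3 blocks): {0,5,6}; {1,2,7}; {3,4,8}. Points covered: [0, 1, 2, 3, 4, 5, 6, 7, 8].
All classes full (size 3)? YES. All classes cover every point? YES.
Resolvable? YES.

YES


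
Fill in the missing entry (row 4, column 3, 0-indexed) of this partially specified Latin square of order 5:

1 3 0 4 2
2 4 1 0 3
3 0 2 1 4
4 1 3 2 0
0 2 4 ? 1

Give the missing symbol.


Row 4 contains symbols [0, 1, 2, 4] — missing [3].
Column 3 contains symbols [0, 1, 2, 4] — missing [3].
The missing symbol must appear in both missing sets; intersection = [3].
Therefore the hidden value is 3.

Missing value = 3.


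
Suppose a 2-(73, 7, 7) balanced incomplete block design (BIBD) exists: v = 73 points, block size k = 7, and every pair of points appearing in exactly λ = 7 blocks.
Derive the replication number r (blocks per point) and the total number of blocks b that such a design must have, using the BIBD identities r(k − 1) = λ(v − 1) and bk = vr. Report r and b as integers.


Any 2-(v, k, λ) BIBD satisfies two necessary conditions:
  (i)  Each point sits in r blocks, and counting incidences through any fixed point gives r(k − 1) = λ(v − 1), so r = λ(v − 1)/(k − 1).
  (ii) Total incidences bk = vr, so b = vr/k.
Step 1: r = λ(v − 1)/(k − 1) = 7·(73 − 1)/(7 − 1) = 7·72/6 = 504/6 = 84.
Step 2: b = vr/k = 73·84/7 = 6132/7 = 876.
Check integrality: r = 84 ∈ Z ✓, b = 876 ∈ Z ✓.
(These identities are necessary conditions: they determine r and b for any design with these parameters, but do not by themselves prove that one exists.)

r = 84, b = 876.


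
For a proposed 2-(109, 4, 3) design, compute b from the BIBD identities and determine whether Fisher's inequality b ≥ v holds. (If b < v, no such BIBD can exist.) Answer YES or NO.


r = λ(v − 1)/(k − 1) = 3·108/3 = 108.
b = vr/k = 109·108/4 = 2943.
Fisher's inequality: b ≥ v ⇔ 2943 ≥ 109? YES.

YES


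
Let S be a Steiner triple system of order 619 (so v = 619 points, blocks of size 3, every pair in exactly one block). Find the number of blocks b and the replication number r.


An STS(v) is a 2-(v, 3, 1) BIBD: block size k = 3, λ = 1.
Replication: r(k − 1) = λ(v − 1) ⇒ r·2 = 619 − 1 = 618 ⇒ r = 309.
Block count: bk = vr ⇒ b·3 = 619·309 = 191271 ⇒ b = 63757.
(Check via b = v(v − 1)/6 = 619·618/6 = 382542/6 = 63757.)

r = 309, b = 63757.


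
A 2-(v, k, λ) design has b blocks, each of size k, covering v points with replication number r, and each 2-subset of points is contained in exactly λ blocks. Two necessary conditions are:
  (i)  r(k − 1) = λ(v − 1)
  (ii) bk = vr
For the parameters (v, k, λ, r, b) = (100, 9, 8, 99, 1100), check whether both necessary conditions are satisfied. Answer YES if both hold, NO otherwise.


Condition (i): r(k − 1) = 99·8 = 792; λ(v − 1) = 8·99 = 792. Match? YES.
Condition (ii): bk = 1100·9 = 9900; vr = 100·99 = 9900. Match? YES.
Both conditions hold? YES.

YES


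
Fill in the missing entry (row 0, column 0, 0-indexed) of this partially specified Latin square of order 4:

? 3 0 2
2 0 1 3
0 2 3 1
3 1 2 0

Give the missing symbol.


Row 0 contains symbols [0, 2, 3] — missing [1].
Column 0 contains symbols [0, 2, 3] — missing [1].
The missing symbol must appear in both missing sets; intersection = [1].
Therefore the hidden value is 1.

Missing value = 1.


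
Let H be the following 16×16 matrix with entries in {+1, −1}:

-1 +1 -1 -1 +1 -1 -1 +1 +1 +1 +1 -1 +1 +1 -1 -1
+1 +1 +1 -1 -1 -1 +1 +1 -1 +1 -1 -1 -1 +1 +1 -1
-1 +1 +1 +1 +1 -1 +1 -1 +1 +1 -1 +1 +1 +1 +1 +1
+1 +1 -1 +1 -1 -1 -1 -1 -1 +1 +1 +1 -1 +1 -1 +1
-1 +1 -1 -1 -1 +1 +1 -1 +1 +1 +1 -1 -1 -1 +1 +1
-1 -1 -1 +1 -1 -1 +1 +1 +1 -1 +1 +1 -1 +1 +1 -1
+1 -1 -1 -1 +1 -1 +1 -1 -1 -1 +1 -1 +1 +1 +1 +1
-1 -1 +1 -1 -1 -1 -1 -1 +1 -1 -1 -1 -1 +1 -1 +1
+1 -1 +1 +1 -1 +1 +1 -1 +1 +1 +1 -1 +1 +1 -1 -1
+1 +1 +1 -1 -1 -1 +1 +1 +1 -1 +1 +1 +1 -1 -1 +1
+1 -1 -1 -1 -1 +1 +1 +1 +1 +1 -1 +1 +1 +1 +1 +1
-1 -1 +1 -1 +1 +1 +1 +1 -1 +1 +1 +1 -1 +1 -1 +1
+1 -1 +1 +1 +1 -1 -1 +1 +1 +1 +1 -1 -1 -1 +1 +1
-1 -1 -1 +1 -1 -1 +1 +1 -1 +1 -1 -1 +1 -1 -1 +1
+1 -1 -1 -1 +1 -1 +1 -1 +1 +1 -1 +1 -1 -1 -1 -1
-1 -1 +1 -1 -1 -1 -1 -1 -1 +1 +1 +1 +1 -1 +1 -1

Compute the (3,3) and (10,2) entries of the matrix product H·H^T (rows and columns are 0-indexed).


Row 2 of H: [-1, 1, 1, 1, 1, -1, 1, -1, 1, 1, -1, 1, 1, 1, 1, 1].
Row 3 of H: [1, 1, -1, 1, -1, -1, -1, -1, -1, 1, 1, 1, -1, 1, -1, 1].
Row 10 of H: [1, -1, -1, -1, -1, 1, 1, 1, 1, 1, -1, 1, 1, 1, 1, 1].
(H·H^T)[3][3] = Σ_j H[3][j]·H[3][j] = (1)² + (1)² + (-1)² + (1)² + (-1)² + (-1)² + (-1)² + (-1)² + (-1)² + (1)² + (1)² + (1)² + (-1)² + (1)² + (-1)² + (1)² = 1 + 1 + 1 + 1 + 1 + 1 + 1 + 1 + 1 + 1 + 1 + 1 + 1 + 1 + 1 + 1 = 16.
(H·H^T)[10][2] = Σ_j H[10][j]·H[2][j] = (1)·(-1) + (-1)·(1) + (-1)·(1) + (-1)·(1) + (-1)·(1) + (1)·(-1) + (1)·(1) + (1)·(-1) + (1)·(1) + (1)·(1) + (-1)·(-1) + (1)·(1) + (1)·(1) + (1)·(1) + (1)·(1) + (1)·(1) = -1 + -1 + -1 + -1 + -1 + -1 + 1 + -1 + 1 + 1 + 1 + 1 + 1 + 1 + 1 + 1 = 2.
Rows 10 and 2 are not orthogonal (dot product = 2 ≠ 0), so H is not a Hadamard matrix.

(3,3) entry = 16; (10,2) entry = 2.


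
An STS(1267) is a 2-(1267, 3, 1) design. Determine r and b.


An STS(v) is a 2-(v, 3, 1) BIBD: block size k = 3, λ = 1.
Replication: r(k − 1) = λ(v − 1) ⇒ r·2 = 1267 − 1 = 1266 ⇒ r = 633.
Block count: b = v(v − 1)/6 = 1267·1266/6 = 1604022/6 = 267337.

r = 633, b = 267337.


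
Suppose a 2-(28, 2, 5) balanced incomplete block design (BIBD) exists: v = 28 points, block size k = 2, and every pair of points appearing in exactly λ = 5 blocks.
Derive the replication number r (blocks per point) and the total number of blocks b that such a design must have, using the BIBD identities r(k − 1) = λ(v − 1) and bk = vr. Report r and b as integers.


Any 2-(v, k, λ) BIBD satisfies two necessary conditions:
  (i)  Each point sits in r blocks, and counting incidences through any fixed point gives r(k − 1) = λ(v − 1), so r = λ(v − 1)/(k − 1).
  (ii) Total incidences bk = vr, so b = vr/k.
Step 1: r = λ(v − 1)/(k − 1) = 5·(28 − 1)/(2 − 1) = 5·27/1 = 135/1 = 135.
Step 2: b = vr/k = 28·135/2 = 3780/2 = 1890.
Check integrality: r = 135 ∈ Z ✓, b = 1890 ∈ Z ✓.
(These identities are necessary conditions: they determine r and b for any design with these parameters, but do not by themselves prove that one exists.)

r = 135, b = 1890.


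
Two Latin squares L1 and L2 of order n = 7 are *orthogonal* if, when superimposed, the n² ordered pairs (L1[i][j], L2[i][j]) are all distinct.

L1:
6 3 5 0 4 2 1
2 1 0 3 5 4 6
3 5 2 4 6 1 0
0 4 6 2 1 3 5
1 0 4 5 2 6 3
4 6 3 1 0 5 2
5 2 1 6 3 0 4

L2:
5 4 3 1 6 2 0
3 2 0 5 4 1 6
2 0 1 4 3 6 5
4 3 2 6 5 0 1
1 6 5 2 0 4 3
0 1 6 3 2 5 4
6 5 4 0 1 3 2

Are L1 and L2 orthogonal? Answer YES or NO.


Form the n² = 49 superimposed pairs (L1[i][j], L2[i][j]), row by row (rows and columns indexed from 0):
row 0: (6,5) (3,4) (5,3) (0,1) (4,6) (2,2) (1,0)
row 1: (2,3) (1,2) (0,0) (3,5) (5,4) (4,1) (6,6)
row 2: (3,2) (5,0) (2,1) (4,4) (6,3) (1,6) (0,5)
row 3: (0,4) (4,3) (6,2) (2,6) (1,5) (3,0) (5,1)
row 4: (1,1) (0,6) (4,5) (5,2) (2,0) (6,4) (3,3)
row 5: (4,0) (6,1) (3,6) (1,3) (0,2) (5,5) (2,4)
row 6: (5,6) (2,5) (1,4) (6,0) (3,1) (0,3) (4,2)
Orthogonality requires all 49 pairs distinct.
Check by first coordinate: for each symbol s of L1, list the L2 entries in the n cells where L1 = s; they must all differ.
  L1 = 0: L2 entries (in reading order) 1, 0, 5, 4, 6, 2, 3 — all 7 distinct ✓
  L1 = 1: L2 entries (in reading order) 0, 2, 6, 5, 1, 3, 4 — all 7 distinct ✓
  L1 = 2: L2 entries (in reading order) 2, 3, 1, 6, 0, 4, 5 — all 7 distinct ✓
  L1 = 3: L2 entries (in reading order) 4, 5, 2, 0, 3, 6, 1 — all 7 distinct ✓
  L1 = 4: L2 entries (in reading order) 6, 1, 4, 3, 5, 0, 2 — all 7 distinct ✓
  L1 = 5: L2 entries (in reading order) 3, 4, 0, 1, 2, 5, 6 — all 7 distinct ✓
  L1 = 6: L2 entries (in reading order) 5, 6, 3, 2, 4, 1, 0 — all 7 distinct ✓
Every symbol of L1 meets every symbol of L2 exactly once, so all 49 pairs are distinct (49 of 49).
Conclusion: YES.

YES


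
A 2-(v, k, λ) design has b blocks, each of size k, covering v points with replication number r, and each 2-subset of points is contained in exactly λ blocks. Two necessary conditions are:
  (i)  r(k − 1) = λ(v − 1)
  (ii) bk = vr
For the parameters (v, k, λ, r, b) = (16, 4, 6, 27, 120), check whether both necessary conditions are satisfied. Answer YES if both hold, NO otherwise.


Condition (i): r(k − 1) = 27·3 = 81; λ(v − 1) = 6·15 = 90. Match? NO.
Condition (ii): bk = 120·4 = 480; vr = 16·27 = 432. Match? NO.
Both conditions hold? NO.

NO


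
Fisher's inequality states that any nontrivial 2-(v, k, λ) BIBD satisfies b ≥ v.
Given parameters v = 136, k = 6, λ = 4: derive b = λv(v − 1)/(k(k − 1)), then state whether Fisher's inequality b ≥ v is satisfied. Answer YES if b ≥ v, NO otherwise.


r = λ(v − 1)/(k − 1) = 4·135/5 = 108.
b = vr/k = 136·108/6 = 2448.
Fisher's inequality: b ≥ v ⇔ 2448 ≥ 136? YES.

YES


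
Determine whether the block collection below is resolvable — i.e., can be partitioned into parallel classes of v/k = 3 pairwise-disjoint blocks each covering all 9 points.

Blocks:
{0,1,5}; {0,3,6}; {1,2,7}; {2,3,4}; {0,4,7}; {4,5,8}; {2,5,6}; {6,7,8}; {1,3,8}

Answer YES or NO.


v = 9, block size k = 3, number of blocks = 9.
For resolvability, blocks must partition into parallel classes of size v/k = 3.
Total blocks must therefore be a multiple of 3: 9 = 3·3 + 0 ⇒ divisible ✓.
Greedy packing gives 3 candidate class(es). Each should be a full parallel class (size 3, covers all 9 points).
  Class 1 (3 blocks): {0,1,5}; {2,3,4}; {6,7,8}. Points covered: [0, 1, 2, 3, 4, 5, 6, 7, 8].
  Class 2 (3 blocks): {0,3,6}; {1,2,7}; {4,5,8}. Points covered: [0, 1, 2, 3, 4, 5, 6, 7, 8].
  Class 3 (3 blocks): {0,4,7}; {2,5,6}; {1,3,8}. Points covered: [0, 1, 2, 3, 4, 5, 6, 7, 8].
All classes full (size 3)? YES. All classes cover every point? YES.
Resolvable? YES.

YES


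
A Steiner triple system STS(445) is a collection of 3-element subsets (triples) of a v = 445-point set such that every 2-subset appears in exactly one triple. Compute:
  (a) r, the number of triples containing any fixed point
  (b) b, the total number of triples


An STS(v) is a 2-(v, 3, 1) BIBD: block size k = 3, λ = 1.
Replication: r(k − 1) = λ(v − 1) ⇒ r·2 = 445 − 1 = 444 ⇒ r = 222.
Block count: b = v(v − 1)/6 = 445·444/6 = 197580/6 = 32930.

r = 222, b = 32930.


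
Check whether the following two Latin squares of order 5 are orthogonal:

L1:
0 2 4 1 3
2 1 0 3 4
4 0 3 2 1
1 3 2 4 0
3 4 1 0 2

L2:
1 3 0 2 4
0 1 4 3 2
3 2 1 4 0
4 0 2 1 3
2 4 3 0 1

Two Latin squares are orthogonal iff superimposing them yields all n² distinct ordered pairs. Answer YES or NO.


Form the n² = 25 superimposed pairs (L1[i][j], L2[i][j]), row by row (rows and columns indexed from 0):
row 0: (0,1) (2,3) (4,0) (1,2) (3,4)
row 1: (2,0) (1,1) (0,4) (3,3) (4,2)
row 2: (4,3) (0,2) (3,1) (2,4) (1,0)
row 3: (1,4) (3,0) (2,2) (4,1) (0,3)
row 4: (3,2) (4,4) (1,3) (0,0) (2,1)
Orthogonality requires all 25 pairs distinct.
Check by first coordinate: for each symbol s of L1, list the L2 entries in the n cells where L1 = s; they must all differ.
  L1 = 0: L2 entries (in reading order) 1, 4, 2, 3, 0 — all 5 distinct ✓
  L1 = 1: L2 entries (in reading order) 2, 1, 0, 4, 3 — all 5 distinct ✓
  L1 = 2: L2 entries (in reading order) 3, 0, 4, 2, 1 — all 5 distinct ✓
  L1 = 3: L2 entries (in reading order) 4, 3, 1, 0, 2 — all 5 distinct ✓
  L1 = 4: L2 entries (in reading order) 0, 2, 3, 1, 4 — all 5 distinct ✓
Every symbol of L1 meets every symbol of L2 exactly once, so all 25 pairs are distinct (25 of 25).
Conclusion: YES.

YES


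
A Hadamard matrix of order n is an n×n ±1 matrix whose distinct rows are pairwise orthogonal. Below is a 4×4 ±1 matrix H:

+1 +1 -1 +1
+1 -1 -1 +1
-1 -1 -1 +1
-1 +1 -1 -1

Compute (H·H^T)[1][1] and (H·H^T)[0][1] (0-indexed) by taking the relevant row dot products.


Row 0 of H: [1, 1, -1, 1].
Row 1 of H: [1, -1, -1, 1].
(H·H^T)[1][1] = Σ_j H[1][j]·H[1][j] = (1)² + (-1)² + (-1)² + (1)² = 1 + 1 + 1 + 1 = 4.
(H·H^T)[0][1] = Σ_j H[0][j]·H[1][j] = (1)·(1) + (1)·(-1) + (-1)·(-1) + (1)·(1) = 1 + -1 + 1 + 1 = 2.
Rows 0 and 1 are not orthogonal (dot product = 2 ≠ 0), so H is not a Hadamard matrix.

(1,1) entry = 4; (0,1) entry = 2.


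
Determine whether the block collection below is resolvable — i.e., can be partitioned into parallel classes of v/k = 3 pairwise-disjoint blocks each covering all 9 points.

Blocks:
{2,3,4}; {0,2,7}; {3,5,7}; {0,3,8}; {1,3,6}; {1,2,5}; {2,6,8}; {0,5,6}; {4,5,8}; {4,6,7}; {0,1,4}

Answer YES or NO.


v = 9, block size k = 3, number of blocks = 11.
For resolvability, blocks must partition into parallel classes of size v/k = 3.
Total blocks must therefore be a multiple of 3: 11 = 3·3 + 2 ⇒ not divisible ✗.
Resolvable? NO.

NO
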